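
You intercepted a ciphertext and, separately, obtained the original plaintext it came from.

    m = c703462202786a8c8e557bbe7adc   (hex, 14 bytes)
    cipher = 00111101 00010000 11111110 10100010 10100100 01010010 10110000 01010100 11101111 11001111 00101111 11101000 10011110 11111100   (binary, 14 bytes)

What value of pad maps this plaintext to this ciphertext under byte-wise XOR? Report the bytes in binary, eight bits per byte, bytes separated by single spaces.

11111010 00010011 10111000 10000000 10100110 00101010 11011010 11011000 01100001 10011010 01010100 01010110 11100100 00100000

Since cipher = m ⊕ pad, XORing both sides with m gives pad = m ⊕ cipher.
199 ^  61 = 250
  3 ^  16 =  19
 70 ^ 254 = 184
 34 ^ 162 = 128
  2 ^ 164 = 166
120 ^  82 =  42
106 ^ 176 = 218
140 ^  84 = 216
142 ^ 239 =  97
 85 ^ 207 = 154
123 ^  47 =  84
190 ^ 232 =  86
122 ^ 158 = 228
220 ^ 252 =  32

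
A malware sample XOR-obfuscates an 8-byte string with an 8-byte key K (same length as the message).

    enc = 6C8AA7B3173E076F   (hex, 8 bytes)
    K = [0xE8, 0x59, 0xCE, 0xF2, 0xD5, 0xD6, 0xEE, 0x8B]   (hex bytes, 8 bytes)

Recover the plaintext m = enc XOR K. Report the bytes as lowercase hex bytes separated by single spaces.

84 d3 69 41 c2 e8 e9 e4

XOR is its own inverse, so applying the key byte-wise gives the result directly.
byte 0: 01101100 XOR 11101000 = 10000100
byte 1: 10001010 XOR 01011001 = 11010011
byte 2: 10100111 XOR 11001110 = 01101001
byte 3: 10110011 XOR 11110010 = 01000001
byte 4: 00010111 XOR 11010101 = 11000010
byte 5: 00111110 XOR 11010110 = 11101000
byte 6: 00000111 XOR 11101110 = 11101001
byte 7: 01101111 XOR 10001011 = 11100100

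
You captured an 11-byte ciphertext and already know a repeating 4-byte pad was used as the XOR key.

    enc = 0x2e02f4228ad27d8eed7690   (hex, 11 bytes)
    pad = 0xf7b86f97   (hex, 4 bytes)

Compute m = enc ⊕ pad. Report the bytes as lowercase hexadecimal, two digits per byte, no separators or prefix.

The 4-byte key repeats, so the effective keystream is f7 b8 6f 97 f7 b8 6f 97 f7 b8 6f.
byte 0:  46 XOR 247 = 217
byte 1:   2 XOR 184 = 186
byte 2: 244 XOR 111 = 155
byte 3:  34 XOR 151 = 181
byte 4: 138 XOR 247 = 125
byte 5: 210 XOR 184 = 106
byte 6: 125 XOR 111 =  18
byte 7: 142 XOR 151 =  25
byte 8: 237 XOR 247 =  26
byte 9: 118 XOR 184 = 206
byte 10: 144 XOR 111 = 255

d9ba9bb57d6a12191aceff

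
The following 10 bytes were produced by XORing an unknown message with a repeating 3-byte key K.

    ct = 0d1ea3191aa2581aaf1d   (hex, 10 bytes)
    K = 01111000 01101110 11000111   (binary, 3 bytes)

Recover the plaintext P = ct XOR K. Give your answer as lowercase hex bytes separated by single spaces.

75 70 64 61 74 65 20 74 68 65

The 3-byte key repeats, so the effective keystream is 78 6e c7 78 6e c7 78 6e c7 78.
byte 0: 0d ^ 78 = 75
byte 1: 1e ^ 6e = 70
byte 2: a3 ^ c7 = 64
byte 3: 19 ^ 78 = 61
byte 4: 1a ^ 6e = 74
byte 5: a2 ^ c7 = 65
byte 6: 58 ^ 78 = 20
byte 7: 1a ^ 6e = 74
byte 8: af ^ c7 = 68
byte 9: 1d ^ 78 = 65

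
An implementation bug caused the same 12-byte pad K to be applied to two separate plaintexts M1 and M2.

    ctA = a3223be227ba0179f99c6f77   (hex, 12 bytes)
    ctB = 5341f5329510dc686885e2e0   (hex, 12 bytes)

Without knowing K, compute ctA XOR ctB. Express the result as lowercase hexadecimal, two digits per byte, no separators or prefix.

f063ced0b2aadd1191198d97

ctA ⊕ ctB = (M1 ⊕ K) ⊕ (M2 ⊕ K) = M1 ⊕ M2 — the shared key cancels under XOR.
163 XOR  83 = 240
 34 XOR  65 =  99
 59 XOR 245 = 206
226 XOR  50 = 208
 39 XOR 149 = 178
186 XOR  16 = 170
  1 XOR 220 = 221
121 XOR 104 =  17
249 XOR 104 = 145
156 XOR 133 =  25
111 XOR 226 = 141
119 XOR 224 = 151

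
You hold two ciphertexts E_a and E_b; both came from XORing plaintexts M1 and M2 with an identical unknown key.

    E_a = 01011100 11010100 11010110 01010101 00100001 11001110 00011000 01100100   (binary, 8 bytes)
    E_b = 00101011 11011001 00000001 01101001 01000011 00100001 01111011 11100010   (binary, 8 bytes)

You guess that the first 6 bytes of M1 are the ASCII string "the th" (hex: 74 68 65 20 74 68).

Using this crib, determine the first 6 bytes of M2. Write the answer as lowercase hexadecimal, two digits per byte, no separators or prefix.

First, E_a ⊕ E_b = (M1 ⊕ K) ⊕ (M2 ⊕ K) = M1 ⊕ M2, so the key drops out. Then M2 = (M1 ⊕ M2) ⊕ M1 over the first 6 bytes.
byte 0: (5c ^ 2b) ^ 74 = 77 ^ 74 = 03
byte 1: (d4 ^ d9) ^ 68 = 0d ^ 68 = 65
byte 2: (d6 ^ 01) ^ 65 = d7 ^ 65 = b2
byte 3: (55 ^ 69) ^ 20 = 3c ^ 20 = 1c
byte 4: (21 ^ 43) ^ 74 = 62 ^ 74 = 16
byte 5: (ce ^ 21) ^ 68 = ef ^ 68 = 87

0365b21c1687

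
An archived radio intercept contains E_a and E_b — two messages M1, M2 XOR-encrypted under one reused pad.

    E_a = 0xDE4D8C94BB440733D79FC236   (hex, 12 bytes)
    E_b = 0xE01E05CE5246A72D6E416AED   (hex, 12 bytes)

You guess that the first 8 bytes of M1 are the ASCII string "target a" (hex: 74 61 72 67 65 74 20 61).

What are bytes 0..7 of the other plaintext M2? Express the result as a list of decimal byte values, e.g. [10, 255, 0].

First, E_a ⊕ E_b = (M1 ⊕ K) ⊕ (M2 ⊕ K) = M1 ⊕ M2, so the key drops out. Then M2 = (M1 ⊕ M2) ⊕ M1 over the first 8 bytes.
byte 0: (de xor e0) xor 74 = 3e xor 74 = 4a
byte 1: (4d xor 1e) xor 61 = 53 xor 61 = 32
byte 2: (8c xor 05) xor 72 = 89 xor 72 = fb
byte 3: (94 xor ce) xor 67 = 5a xor 67 = 3d
byte 4: (bb xor 52) xor 65 = e9 xor 65 = 8c
byte 5: (44 xor 46) xor 74 = 02 xor 74 = 76
byte 6: (07 xor a7) xor 20 = a0 xor 20 = 80
byte 7: (33 xor 2d) xor 61 = 1e xor 61 = 7f

[74, 50, 251, 61, 140, 118, 128, 127]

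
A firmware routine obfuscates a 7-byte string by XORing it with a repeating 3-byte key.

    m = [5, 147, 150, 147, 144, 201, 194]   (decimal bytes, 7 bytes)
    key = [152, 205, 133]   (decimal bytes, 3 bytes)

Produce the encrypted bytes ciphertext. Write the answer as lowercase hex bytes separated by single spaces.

The 3-byte key repeats, so the effective keystream is 98 cd 85 98 cd 85 98.
byte 0: 00000101 ⊕ 10011000 = 10011101
byte 1: 10010011 ⊕ 11001101 = 01011110
byte 2: 10010110 ⊕ 10000101 = 00010011
byte 3: 10010011 ⊕ 10011000 = 00001011
byte 4: 10010000 ⊕ 11001101 = 01011101
byte 5: 11001001 ⊕ 10000101 = 01001100
byte 6: 11000010 ⊕ 10011000 = 01011010

9d 5e 13 0b 5d 4c 5a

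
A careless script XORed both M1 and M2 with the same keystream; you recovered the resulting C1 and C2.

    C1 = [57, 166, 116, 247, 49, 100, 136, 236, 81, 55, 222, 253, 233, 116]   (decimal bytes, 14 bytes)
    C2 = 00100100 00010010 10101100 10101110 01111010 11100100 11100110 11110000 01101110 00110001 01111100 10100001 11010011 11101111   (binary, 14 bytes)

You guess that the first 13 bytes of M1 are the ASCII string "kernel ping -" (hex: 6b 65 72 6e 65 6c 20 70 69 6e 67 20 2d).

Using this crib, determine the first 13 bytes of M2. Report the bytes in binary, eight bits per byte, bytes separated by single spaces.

First, C1 ⊕ C2 = (M1 ⊕ K) ⊕ (M2 ⊕ K) = M1 ⊕ M2, so the key drops out. Then M2 = (M1 ⊕ M2) ⊕ M1 over the first 13 bytes.
byte 0: (39 ⊕ 24) ⊕ 6b = 1d ⊕ 6b = 76
byte 1: (a6 ⊕ 12) ⊕ 65 = b4 ⊕ 65 = d1
byte 2: (74 ⊕ ac) ⊕ 72 = d8 ⊕ 72 = aa
byte 3: (f7 ⊕ ae) ⊕ 6e = 59 ⊕ 6e = 37
byte 4: (31 ⊕ 7a) ⊕ 65 = 4b ⊕ 65 = 2e
byte 5: (64 ⊕ e4) ⊕ 6c = 80 ⊕ 6c = ec
byte 6: (88 ⊕ e6) ⊕ 20 = 6e ⊕ 20 = 4e
byte 7: (ec ⊕ f0) ⊕ 70 = 1c ⊕ 70 = 6c
byte 8: (51 ⊕ 6e) ⊕ 69 = 3f ⊕ 69 = 56
byte 9: (37 ⊕ 31) ⊕ 6e = 06 ⊕ 6e = 68
byte 10: (de ⊕ 7c) ⊕ 67 = a2 ⊕ 67 = c5
byte 11: (fd ⊕ a1) ⊕ 20 = 5c ⊕ 20 = 7c
byte 12: (e9 ⊕ d3) ⊕ 2d = 3a ⊕ 2d = 17

01110110 11010001 10101010 00110111 00101110 11101100 01001110 01101100 01010110 01101000 11000101 01111100 00010111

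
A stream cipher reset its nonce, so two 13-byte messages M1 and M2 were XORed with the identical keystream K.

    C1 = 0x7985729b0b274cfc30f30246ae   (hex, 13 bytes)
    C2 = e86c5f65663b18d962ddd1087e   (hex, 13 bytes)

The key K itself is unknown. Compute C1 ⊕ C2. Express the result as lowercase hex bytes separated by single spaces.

91 e9 2d fe 6d 1c 54 25 52 2e d3 4e d0

C1 ⊕ C2 = (M1 ⊕ K) ⊕ (M2 ⊕ K) = M1 ⊕ M2 — the shared key cancels under XOR.
byte 0: 79 XOR e8 = 91
byte 1: 85 XOR 6c = e9
byte 2: 72 XOR 5f = 2d
byte 3: 9b XOR 65 = fe
byte 4: 0b XOR 66 = 6d
byte 5: 27 XOR 3b = 1c
byte 6: 4c XOR 18 = 54
byte 7: fc XOR d9 = 25
byte 8: 30 XOR 62 = 52
byte 9: f3 XOR dd = 2e
byte 10: 02 XOR d1 = d3
byte 11: 46 XOR 08 = 4e
byte 12: ae XOR 7e = d0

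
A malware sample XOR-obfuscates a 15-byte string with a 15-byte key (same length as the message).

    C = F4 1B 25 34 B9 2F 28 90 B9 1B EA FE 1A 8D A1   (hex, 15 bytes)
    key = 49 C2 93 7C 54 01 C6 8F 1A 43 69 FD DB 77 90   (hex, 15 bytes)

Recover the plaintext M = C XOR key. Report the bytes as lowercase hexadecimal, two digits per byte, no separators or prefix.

byte 0: 11110100 xor 01001001 = 10111101
byte 1: 00011011 xor 11000010 = 11011001
byte 2: 00100101 xor 10010011 = 10110110
byte 3: 00110100 xor 01111100 = 01001000
byte 4: 10111001 xor 01010100 = 11101101
byte 5: 00101111 xor 00000001 = 00101110
byte 6: 00101000 xor 11000110 = 11101110
byte 7: 10010000 xor 10001111 = 00011111
byte 8: 10111001 xor 00011010 = 10100011
byte 9: 00011011 xor 01000011 = 01011000
byte 10: 11101010 xor 01101001 = 10000011
byte 11: 11111110 xor 11111101 = 00000011
byte 12: 00011010 xor 11011011 = 11000001
byte 13: 10001101 xor 01110111 = 11111010
byte 14: 10100001 xor 10010000 = 00110001

bdd9b648ed2eee1fa3588303c1fa31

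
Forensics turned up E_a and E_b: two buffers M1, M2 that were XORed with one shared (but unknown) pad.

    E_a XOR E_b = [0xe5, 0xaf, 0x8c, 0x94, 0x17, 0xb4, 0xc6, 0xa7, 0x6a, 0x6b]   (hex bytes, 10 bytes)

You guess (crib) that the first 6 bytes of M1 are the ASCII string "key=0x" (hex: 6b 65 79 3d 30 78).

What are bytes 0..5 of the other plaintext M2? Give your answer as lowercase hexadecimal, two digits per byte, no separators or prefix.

Since E_a ⊕ E_b = M1 ⊕ M2, XORing with the guessed M1 bytes yields the corresponding M2 bytes: M2 = (E_a ⊕ E_b) ⊕ M1.
e5 ⊕ 6b = 8e
af ⊕ 65 = ca
8c ⊕ 79 = f5
94 ⊕ 3d = a9
17 ⊕ 30 = 27
b4 ⊕ 78 = cc

8ecaf5a927cc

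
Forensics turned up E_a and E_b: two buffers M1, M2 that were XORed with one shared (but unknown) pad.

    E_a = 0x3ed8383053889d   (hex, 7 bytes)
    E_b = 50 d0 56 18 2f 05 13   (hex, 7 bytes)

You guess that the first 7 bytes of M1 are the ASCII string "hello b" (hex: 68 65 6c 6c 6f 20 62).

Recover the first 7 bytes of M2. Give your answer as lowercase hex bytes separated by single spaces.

06 6d 02 44 13 ad ec

First, E_a ⊕ E_b = (M1 ⊕ K) ⊕ (M2 ⊕ K) = M1 ⊕ M2, so the key drops out. Then M2 = (M1 ⊕ M2) ⊕ M1 over the first 7 bytes.
byte 0: (3e XOR 50) XOR 68 = 6e XOR 68 = 06
byte 1: (d8 XOR d0) XOR 65 = 08 XOR 65 = 6d
byte 2: (38 XOR 56) XOR 6c = 6e XOR 6c = 02
byte 3: (30 XOR 18) XOR 6c = 28 XOR 6c = 44
byte 4: (53 XOR 2f) XOR 6f = 7c XOR 6f = 13
byte 5: (88 XOR 05) XOR 20 = 8d XOR 20 = ad
byte 6: (9d XOR 13) XOR 62 = 8e XOR 62 = ec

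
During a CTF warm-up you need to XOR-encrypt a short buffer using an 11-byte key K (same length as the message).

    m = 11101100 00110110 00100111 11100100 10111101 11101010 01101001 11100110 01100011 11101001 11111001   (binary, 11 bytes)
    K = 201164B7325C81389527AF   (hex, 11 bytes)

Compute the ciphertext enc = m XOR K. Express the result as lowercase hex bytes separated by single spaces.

cc 27 43 53 8f b6 e8 de f6 ce 56

11101100 XOR 00100000 = 11001100
00110110 XOR 00010001 = 00100111
00100111 XOR 01100100 = 01000011
11100100 XOR 10110111 = 01010011
10111101 XOR 00110010 = 10001111
11101010 XOR 01011100 = 10110110
01101001 XOR 10000001 = 11101000
11100110 XOR 00111000 = 11011110
01100011 XOR 10010101 = 11110110
11101001 XOR 00100111 = 11001110
11111001 XOR 10101111 = 01010110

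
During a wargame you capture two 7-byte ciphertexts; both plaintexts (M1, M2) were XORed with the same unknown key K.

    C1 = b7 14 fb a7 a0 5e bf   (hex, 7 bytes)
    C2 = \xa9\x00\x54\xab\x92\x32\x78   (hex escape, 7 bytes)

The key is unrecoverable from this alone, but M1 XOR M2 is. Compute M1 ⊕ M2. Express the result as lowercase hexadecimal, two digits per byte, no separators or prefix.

1e14af0c326cc7

C1 ⊕ C2 = (M1 ⊕ K) ⊕ (M2 ⊕ K) = M1 ⊕ M2 — the shared key cancels under XOR.
b7 ^ a9 = 1e
14 ^ 00 = 14
fb ^ 54 = af
a7 ^ ab = 0c
a0 ^ 92 = 32
5e ^ 32 = 6c
bf ^ 78 = c7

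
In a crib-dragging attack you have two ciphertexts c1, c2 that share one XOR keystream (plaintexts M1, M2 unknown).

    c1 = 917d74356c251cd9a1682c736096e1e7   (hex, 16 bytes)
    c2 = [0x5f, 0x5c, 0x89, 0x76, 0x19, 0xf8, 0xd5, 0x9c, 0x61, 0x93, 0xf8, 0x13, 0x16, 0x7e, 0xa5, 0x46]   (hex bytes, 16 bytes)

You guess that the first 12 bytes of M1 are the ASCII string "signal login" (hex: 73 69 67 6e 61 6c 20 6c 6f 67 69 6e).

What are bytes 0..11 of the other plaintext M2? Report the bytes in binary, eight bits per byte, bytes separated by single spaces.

First, c1 ⊕ c2 = (M1 ⊕ K) ⊕ (M2 ⊕ K) = M1 ⊕ M2, so the key drops out. Then M2 = (M1 ⊕ M2) ⊕ M1 over the first 12 bytes.
byte 0: (91 xor 5f) xor 73 = ce xor 73 = bd
byte 1: (7d xor 5c) xor 69 = 21 xor 69 = 48
byte 2: (74 xor 89) xor 67 = fd xor 67 = 9a
byte 3: (35 xor 76) xor 6e = 43 xor 6e = 2d
byte 4: (6c xor 19) xor 61 = 75 xor 61 = 14
byte 5: (25 xor f8) xor 6c = dd xor 6c = b1
byte 6: (1c xor d5) xor 20 = c9 xor 20 = e9
byte 7: (d9 xor 9c) xor 6c = 45 xor 6c = 29
byte 8: (a1 xor 61) xor 6f = c0 xor 6f = af
byte 9: (68 xor 93) xor 67 = fb xor 67 = 9c
byte 10: (2c xor f8) xor 69 = d4 xor 69 = bd
byte 11: (73 xor 13) xor 6e = 60 xor 6e = 0e

10111101 01001000 10011010 00101101 00010100 10110001 11101001 00101001 10101111 10011100 10111101 00001110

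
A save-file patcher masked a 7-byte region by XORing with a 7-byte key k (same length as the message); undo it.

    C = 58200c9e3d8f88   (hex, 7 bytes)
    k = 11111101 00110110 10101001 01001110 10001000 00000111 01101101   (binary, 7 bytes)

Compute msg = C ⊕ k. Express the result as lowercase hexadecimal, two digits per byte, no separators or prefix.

XOR is its own inverse, so applying the key byte-wise gives the result directly.
 88 xor 253 = 165
 32 xor  54 =  22
 12 xor 169 = 165
158 xor  78 = 208
 61 xor 136 = 181
143 xor   7 = 136
136 xor 109 = 229

a516a5d0b588e5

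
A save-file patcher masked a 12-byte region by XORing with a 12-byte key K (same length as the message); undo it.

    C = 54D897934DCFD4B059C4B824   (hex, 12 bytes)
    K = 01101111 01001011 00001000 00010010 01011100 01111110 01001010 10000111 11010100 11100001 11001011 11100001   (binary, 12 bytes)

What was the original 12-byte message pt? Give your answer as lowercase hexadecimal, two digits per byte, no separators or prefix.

XOR is its own inverse, so applying the key byte-wise gives the result directly.
byte 0:  84 ⊕ 111 =  59
byte 1: 216 ⊕  75 = 147
byte 2: 151 ⊕   8 = 159
byte 3: 147 ⊕  18 = 129
byte 4:  77 ⊕  92 =  17
byte 5: 207 ⊕ 126 = 177
byte 6: 212 ⊕  74 = 158
byte 7: 176 ⊕ 135 =  55
byte 8:  89 ⊕ 212 = 141
byte 9: 196 ⊕ 225 =  37
byte 10: 184 ⊕ 203 = 115
byte 11:  36 ⊕ 225 = 197

3b939f8111b19e378d2573c5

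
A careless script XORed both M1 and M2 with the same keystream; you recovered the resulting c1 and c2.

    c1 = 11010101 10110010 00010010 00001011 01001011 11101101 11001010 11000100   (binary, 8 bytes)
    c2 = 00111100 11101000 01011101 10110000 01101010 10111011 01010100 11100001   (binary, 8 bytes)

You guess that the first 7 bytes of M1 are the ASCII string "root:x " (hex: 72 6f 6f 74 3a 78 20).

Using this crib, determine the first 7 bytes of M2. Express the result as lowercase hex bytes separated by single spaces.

9b 35 20 cf 1b 2e be

First, c1 ⊕ c2 = (M1 ⊕ K) ⊕ (M2 ⊕ K) = M1 ⊕ M2, so the key drops out. Then M2 = (M1 ⊕ M2) ⊕ M1 over the first 7 bytes.
byte 0: (d5 xor 3c) xor 72 = e9 xor 72 = 9b
byte 1: (b2 xor e8) xor 6f = 5a xor 6f = 35
byte 2: (12 xor 5d) xor 6f = 4f xor 6f = 20
byte 3: (0b xor b0) xor 74 = bb xor 74 = cf
byte 4: (4b xor 6a) xor 3a = 21 xor 3a = 1b
byte 5: (ed xor bb) xor 78 = 56 xor 78 = 2e
byte 6: (ca xor 54) xor 20 = 9e xor 20 = be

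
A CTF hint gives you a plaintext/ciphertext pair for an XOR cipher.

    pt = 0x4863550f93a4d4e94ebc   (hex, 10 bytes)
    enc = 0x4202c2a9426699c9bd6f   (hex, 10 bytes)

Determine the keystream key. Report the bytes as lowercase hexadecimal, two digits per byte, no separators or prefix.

Since enc = pt ⊕ key, XORing both sides with pt gives key = pt ⊕ enc.
48 xor 42 = 0a
63 xor 02 = 61
55 xor c2 = 97
0f xor a9 = a6
93 xor 42 = d1
a4 xor 66 = c2
d4 xor 99 = 4d
e9 xor c9 = 20
4e xor bd = f3
bc xor 6f = d3

0a6197a6d1c24d20f3d3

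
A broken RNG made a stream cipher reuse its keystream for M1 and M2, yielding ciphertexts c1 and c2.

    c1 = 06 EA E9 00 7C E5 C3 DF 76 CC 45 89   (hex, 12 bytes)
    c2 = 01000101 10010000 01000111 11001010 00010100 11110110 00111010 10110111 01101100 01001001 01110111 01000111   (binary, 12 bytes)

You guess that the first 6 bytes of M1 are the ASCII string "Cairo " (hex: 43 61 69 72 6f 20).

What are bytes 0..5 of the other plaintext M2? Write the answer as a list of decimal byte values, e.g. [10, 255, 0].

[0, 27, 199, 184, 7, 51]

First, c1 ⊕ c2 = (M1 ⊕ K) ⊕ (M2 ⊕ K) = M1 ⊕ M2, so the key drops out. Then M2 = (M1 ⊕ M2) ⊕ M1 over the first 6 bytes.
byte 0: (06 ⊕ 45) ⊕ 43 = 43 ⊕ 43 = 00
byte 1: (ea ⊕ 90) ⊕ 61 = 7a ⊕ 61 = 1b
byte 2: (e9 ⊕ 47) ⊕ 69 = ae ⊕ 69 = c7
byte 3: (00 ⊕ ca) ⊕ 72 = ca ⊕ 72 = b8
byte 4: (7c ⊕ 14) ⊕ 6f = 68 ⊕ 6f = 07
byte 5: (e5 ⊕ f6) ⊕ 20 = 13 ⊕ 20 = 33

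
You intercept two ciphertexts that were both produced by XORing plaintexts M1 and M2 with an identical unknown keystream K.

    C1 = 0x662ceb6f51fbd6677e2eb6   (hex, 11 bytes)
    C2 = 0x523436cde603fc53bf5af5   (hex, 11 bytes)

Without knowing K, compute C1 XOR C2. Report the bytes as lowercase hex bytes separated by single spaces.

C1 ⊕ C2 = (M1 ⊕ K) ⊕ (M2 ⊕ K) = M1 ⊕ M2 — the shared key cancels under XOR.
byte 0: 66 xor 52 = 34
byte 1: 2c xor 34 = 18
byte 2: eb xor 36 = dd
byte 3: 6f xor cd = a2
byte 4: 51 xor e6 = b7
byte 5: fb xor 03 = f8
byte 6: d6 xor fc = 2a
byte 7: 67 xor 53 = 34
byte 8: 7e xor bf = c1
byte 9: 2e xor 5a = 74
byte 10: b6 xor f5 = 43

34 18 dd a2 b7 f8 2a 34 c1 74 43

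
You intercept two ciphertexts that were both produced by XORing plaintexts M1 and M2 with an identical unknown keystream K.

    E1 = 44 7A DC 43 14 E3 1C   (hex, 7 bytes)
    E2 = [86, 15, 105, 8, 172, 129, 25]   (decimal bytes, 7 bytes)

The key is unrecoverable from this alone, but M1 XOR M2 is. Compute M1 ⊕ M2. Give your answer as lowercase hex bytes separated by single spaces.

E1 ⊕ E2 = (M1 ⊕ K) ⊕ (M2 ⊕ K) = M1 ⊕ M2 — the shared key cancels under XOR.
byte 0: 44 ⊕ 56 = 12
byte 1: 7a ⊕ 0f = 75
byte 2: dc ⊕ 69 = b5
byte 3: 43 ⊕ 08 = 4b
byte 4: 14 ⊕ ac = b8
byte 5: e3 ⊕ 81 = 62
byte 6: 1c ⊕ 19 = 05

12 75 b5 4b b8 62 05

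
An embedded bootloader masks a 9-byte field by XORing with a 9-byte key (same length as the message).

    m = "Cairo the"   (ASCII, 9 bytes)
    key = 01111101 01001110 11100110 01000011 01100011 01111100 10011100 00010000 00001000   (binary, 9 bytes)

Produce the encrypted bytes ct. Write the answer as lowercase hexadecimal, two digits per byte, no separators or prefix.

byte 0: 43 XOR 7d = 3e
byte 1: 61 XOR 4e = 2f
byte 2: 69 XOR e6 = 8f
byte 3: 72 XOR 43 = 31
byte 4: 6f XOR 63 = 0c
byte 5: 20 XOR 7c = 5c
byte 6: 74 XOR 9c = e8
byte 7: 68 XOR 10 = 78
byte 8: 65 XOR 08 = 6d

3e2f8f310c5ce8786d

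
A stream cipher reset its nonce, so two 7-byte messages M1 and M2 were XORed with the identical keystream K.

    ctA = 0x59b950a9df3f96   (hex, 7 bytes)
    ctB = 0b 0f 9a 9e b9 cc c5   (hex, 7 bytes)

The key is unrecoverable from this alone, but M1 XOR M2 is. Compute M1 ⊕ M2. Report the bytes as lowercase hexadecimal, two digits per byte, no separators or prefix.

ctA ⊕ ctB = (M1 ⊕ K) ⊕ (M2 ⊕ K) = M1 ⊕ M2 — the shared key cancels under XOR.
byte 0: 59 xor 0b = 52
byte 1: b9 xor 0f = b6
byte 2: 50 xor 9a = ca
byte 3: a9 xor 9e = 37
byte 4: df xor b9 = 66
byte 5: 3f xor cc = f3
byte 6: 96 xor c5 = 53

52b6ca3766f353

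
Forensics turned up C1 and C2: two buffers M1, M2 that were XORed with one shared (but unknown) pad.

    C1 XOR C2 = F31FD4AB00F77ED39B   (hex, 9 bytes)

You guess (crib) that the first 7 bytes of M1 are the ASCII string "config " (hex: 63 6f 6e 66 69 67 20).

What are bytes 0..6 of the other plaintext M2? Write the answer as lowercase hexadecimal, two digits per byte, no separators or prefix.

9070bacd69905e

Since C1 ⊕ C2 = M1 ⊕ M2, XORing with the guessed M1 bytes yields the corresponding M2 bytes: M2 = (C1 ⊕ C2) ⊕ M1.
f3 XOR 63 = 90
1f XOR 6f = 70
d4 XOR 6e = ba
ab XOR 66 = cd
00 XOR 69 = 69
f7 XOR 67 = 90
7e XOR 20 = 5e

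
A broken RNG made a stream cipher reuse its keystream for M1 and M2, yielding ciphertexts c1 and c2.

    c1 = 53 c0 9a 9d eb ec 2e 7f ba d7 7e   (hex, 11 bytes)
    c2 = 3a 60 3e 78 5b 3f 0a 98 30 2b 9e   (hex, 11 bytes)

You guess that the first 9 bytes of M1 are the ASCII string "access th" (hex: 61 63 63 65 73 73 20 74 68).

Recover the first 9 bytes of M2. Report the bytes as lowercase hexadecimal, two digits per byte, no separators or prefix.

08c3c780c3a00493e2

First, c1 ⊕ c2 = (M1 ⊕ K) ⊕ (M2 ⊕ K) = M1 ⊕ M2, so the key drops out. Then M2 = (M1 ⊕ M2) ⊕ M1 over the first 9 bytes.
byte 0: (53 ^ 3a) ^ 61 = 69 ^ 61 = 08
byte 1: (c0 ^ 60) ^ 63 = a0 ^ 63 = c3
byte 2: (9a ^ 3e) ^ 63 = a4 ^ 63 = c7
byte 3: (9d ^ 78) ^ 65 = e5 ^ 65 = 80
byte 4: (eb ^ 5b) ^ 73 = b0 ^ 73 = c3
byte 5: (ec ^ 3f) ^ 73 = d3 ^ 73 = a0
byte 6: (2e ^ 0a) ^ 20 = 24 ^ 20 = 04
byte 7: (7f ^ 98) ^ 74 = e7 ^ 74 = 93
byte 8: (ba ^ 30) ^ 68 = 8a ^ 68 = e2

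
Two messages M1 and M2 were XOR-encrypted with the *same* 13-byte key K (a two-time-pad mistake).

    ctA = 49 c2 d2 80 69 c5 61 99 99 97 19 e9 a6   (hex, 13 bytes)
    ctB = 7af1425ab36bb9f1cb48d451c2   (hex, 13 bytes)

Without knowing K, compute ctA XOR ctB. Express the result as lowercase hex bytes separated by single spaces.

ctA ⊕ ctB = (M1 ⊕ K) ⊕ (M2 ⊕ K) = M1 ⊕ M2 — the shared key cancels under XOR.
byte 0: 49 XOR 7a = 33
byte 1: c2 XOR f1 = 33
byte 2: d2 XOR 42 = 90
byte 3: 80 XOR 5a = da
byte 4: 69 XOR b3 = da
byte 5: c5 XOR 6b = ae
byte 6: 61 XOR b9 = d8
byte 7: 99 XOR f1 = 68
byte 8: 99 XOR cb = 52
byte 9: 97 XOR 48 = df
byte 10: 19 XOR d4 = cd
byte 11: e9 XOR 51 = b8
byte 12: a6 XOR c2 = 64

33 33 90 da da ae d8 68 52 df cd b8 64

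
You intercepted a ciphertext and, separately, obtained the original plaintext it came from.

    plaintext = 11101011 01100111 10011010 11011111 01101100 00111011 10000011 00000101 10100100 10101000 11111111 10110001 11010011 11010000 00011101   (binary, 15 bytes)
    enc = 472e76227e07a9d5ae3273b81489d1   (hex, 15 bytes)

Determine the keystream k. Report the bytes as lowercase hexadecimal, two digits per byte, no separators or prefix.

ac49ecfd123c2ad00a9a8c09c759cc

Since enc = plaintext ⊕ k, XORing both sides with plaintext gives k = plaintext ⊕ enc.
byte 0: 235 XOR  71 = 172
byte 1: 103 XOR  46 =  73
byte 2: 154 XOR 118 = 236
byte 3: 223 XOR  34 = 253
byte 4: 108 XOR 126 =  18
byte 5:  59 XOR   7 =  60
byte 6: 131 XOR 169 =  42
byte 7:   5 XOR 213 = 208
byte 8: 164 XOR 174 =  10
byte 9: 168 XOR  50 = 154
byte 10: 255 XOR 115 = 140
byte 11: 177 XOR 184 =   9
byte 12: 211 XOR  20 = 199
byte 13: 208 XOR 137 =  89
byte 14:  29 XOR 209 = 204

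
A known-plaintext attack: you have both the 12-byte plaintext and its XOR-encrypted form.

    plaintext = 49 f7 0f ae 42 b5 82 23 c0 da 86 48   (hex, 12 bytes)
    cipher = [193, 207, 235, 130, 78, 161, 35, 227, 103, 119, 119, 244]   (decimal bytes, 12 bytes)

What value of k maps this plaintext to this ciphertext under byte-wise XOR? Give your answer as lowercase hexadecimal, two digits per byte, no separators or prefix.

8838e42c0c14a1c0a7adf1bc

Since cipher = plaintext ⊕ k, XORing both sides with plaintext gives k = plaintext ⊕ cipher.
49 XOR c1 = 88
f7 XOR cf = 38
0f XOR eb = e4
ae XOR 82 = 2c
42 XOR 4e = 0c
b5 XOR a1 = 14
82 XOR 23 = a1
23 XOR e3 = c0
c0 XOR 67 = a7
da XOR 77 = ad
86 XOR 77 = f1
48 XOR f4 = bc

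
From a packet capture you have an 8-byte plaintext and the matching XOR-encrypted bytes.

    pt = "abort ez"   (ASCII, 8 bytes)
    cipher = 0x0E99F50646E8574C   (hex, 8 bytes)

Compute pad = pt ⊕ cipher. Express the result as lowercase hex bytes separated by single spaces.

6f fb 9a 74 32 c8 32 36

Since cipher = pt ⊕ pad, XORing both sides with pt gives pad = pt ⊕ cipher.
byte 0: 61 ^ 0e = 6f
byte 1: 62 ^ 99 = fb
byte 2: 6f ^ f5 = 9a
byte 3: 72 ^ 06 = 74
byte 4: 74 ^ 46 = 32
byte 5: 20 ^ e8 = c8
byte 6: 65 ^ 57 = 32
byte 7: 7a ^ 4c = 36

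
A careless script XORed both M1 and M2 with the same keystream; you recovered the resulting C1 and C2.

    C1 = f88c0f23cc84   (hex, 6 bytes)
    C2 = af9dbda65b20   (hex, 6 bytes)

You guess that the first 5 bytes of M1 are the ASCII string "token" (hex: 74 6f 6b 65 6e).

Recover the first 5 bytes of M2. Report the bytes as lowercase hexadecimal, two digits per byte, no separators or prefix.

First, C1 ⊕ C2 = (M1 ⊕ K) ⊕ (M2 ⊕ K) = M1 ⊕ M2, so the key drops out. Then M2 = (M1 ⊕ M2) ⊕ M1 over the first 5 bytes.
byte 0: (f8 ⊕ af) ⊕ 74 = 57 ⊕ 74 = 23
byte 1: (8c ⊕ 9d) ⊕ 6f = 11 ⊕ 6f = 7e
byte 2: (0f ⊕ bd) ⊕ 6b = b2 ⊕ 6b = d9
byte 3: (23 ⊕ a6) ⊕ 65 = 85 ⊕ 65 = e0
byte 4: (cc ⊕ 5b) ⊕ 6e = 97 ⊕ 6e = f9

237ed9e0f9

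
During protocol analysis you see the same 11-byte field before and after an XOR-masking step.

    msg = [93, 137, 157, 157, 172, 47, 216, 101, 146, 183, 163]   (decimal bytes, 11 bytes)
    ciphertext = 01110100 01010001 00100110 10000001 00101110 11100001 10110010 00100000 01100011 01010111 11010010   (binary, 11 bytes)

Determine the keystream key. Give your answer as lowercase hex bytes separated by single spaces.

Since ciphertext = msg ⊕ key, XORing both sides with msg gives key = msg ⊕ ciphertext.
01011101 XOR 01110100 = 00101001
10001001 XOR 01010001 = 11011000
10011101 XOR 00100110 = 10111011
10011101 XOR 10000001 = 00011100
10101100 XOR 00101110 = 10000010
00101111 XOR 11100001 = 11001110
11011000 XOR 10110010 = 01101010
01100101 XOR 00100000 = 01000101
10010010 XOR 01100011 = 11110001
10110111 XOR 01010111 = 11100000
10100011 XOR 11010010 = 01110001

29 d8 bb 1c 82 ce 6a 45 f1 e0 71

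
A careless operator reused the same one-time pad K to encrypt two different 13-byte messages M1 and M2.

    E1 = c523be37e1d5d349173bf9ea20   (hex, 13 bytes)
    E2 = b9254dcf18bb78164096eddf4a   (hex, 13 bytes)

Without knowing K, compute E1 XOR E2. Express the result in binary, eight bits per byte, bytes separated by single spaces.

01111100 00000110 11110011 11111000 11111001 01101110 10101011 01011111 01010111 10101101 00010100 00110101 01101010

E1 ⊕ E2 = (M1 ⊕ K) ⊕ (M2 ⊕ K) = M1 ⊕ M2 — the shared key cancels under XOR.
c5 ⊕ b9 = 7c
23 ⊕ 25 = 06
be ⊕ 4d = f3
37 ⊕ cf = f8
e1 ⊕ 18 = f9
d5 ⊕ bb = 6e
d3 ⊕ 78 = ab
49 ⊕ 16 = 5f
17 ⊕ 40 = 57
3b ⊕ 96 = ad
f9 ⊕ ed = 14
ea ⊕ df = 35
20 ⊕ 4a = 6a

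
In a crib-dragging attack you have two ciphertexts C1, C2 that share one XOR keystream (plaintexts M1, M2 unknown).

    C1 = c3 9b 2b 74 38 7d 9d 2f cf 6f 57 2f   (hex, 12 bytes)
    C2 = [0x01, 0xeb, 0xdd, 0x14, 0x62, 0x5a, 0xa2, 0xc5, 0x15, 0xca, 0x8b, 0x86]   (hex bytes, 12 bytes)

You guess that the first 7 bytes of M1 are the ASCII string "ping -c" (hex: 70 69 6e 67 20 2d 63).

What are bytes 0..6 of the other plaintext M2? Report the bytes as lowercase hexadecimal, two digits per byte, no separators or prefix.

b21998077a0a5c

First, C1 ⊕ C2 = (M1 ⊕ K) ⊕ (M2 ⊕ K) = M1 ⊕ M2, so the key drops out. Then M2 = (M1 ⊕ M2) ⊕ M1 over the first 7 bytes.
byte 0: (c3 ^ 01) ^ 70 = c2 ^ 70 = b2
byte 1: (9b ^ eb) ^ 69 = 70 ^ 69 = 19
byte 2: (2b ^ dd) ^ 6e = f6 ^ 6e = 98
byte 3: (74 ^ 14) ^ 67 = 60 ^ 67 = 07
byte 4: (38 ^ 62) ^ 20 = 5a ^ 20 = 7a
byte 5: (7d ^ 5a) ^ 2d = 27 ^ 2d = 0a
byte 6: (9d ^ a2) ^ 63 = 3f ^ 63 = 5c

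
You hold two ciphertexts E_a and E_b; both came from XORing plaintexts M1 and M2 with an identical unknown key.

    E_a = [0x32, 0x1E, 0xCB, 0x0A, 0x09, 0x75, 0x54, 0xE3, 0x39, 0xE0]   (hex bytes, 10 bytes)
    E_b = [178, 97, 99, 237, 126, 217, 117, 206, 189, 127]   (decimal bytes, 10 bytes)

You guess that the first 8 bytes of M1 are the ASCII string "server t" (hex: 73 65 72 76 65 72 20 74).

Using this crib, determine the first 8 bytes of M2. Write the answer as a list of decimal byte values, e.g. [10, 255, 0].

[243, 26, 218, 145, 18, 222, 1, 89]

First, E_a ⊕ E_b = (M1 ⊕ K) ⊕ (M2 ⊕ K) = M1 ⊕ M2, so the key drops out. Then M2 = (M1 ⊕ M2) ⊕ M1 over the first 8 bytes.
byte 0: (32 ⊕ b2) ⊕ 73 = 80 ⊕ 73 = f3
byte 1: (1e ⊕ 61) ⊕ 65 = 7f ⊕ 65 = 1a
byte 2: (cb ⊕ 63) ⊕ 72 = a8 ⊕ 72 = da
byte 3: (0a ⊕ ed) ⊕ 76 = e7 ⊕ 76 = 91
byte 4: (09 ⊕ 7e) ⊕ 65 = 77 ⊕ 65 = 12
byte 5: (75 ⊕ d9) ⊕ 72 = ac ⊕ 72 = de
byte 6: (54 ⊕ 75) ⊕ 20 = 21 ⊕ 20 = 01
byte 7: (e3 ⊕ ce) ⊕ 74 = 2d ⊕ 74 = 59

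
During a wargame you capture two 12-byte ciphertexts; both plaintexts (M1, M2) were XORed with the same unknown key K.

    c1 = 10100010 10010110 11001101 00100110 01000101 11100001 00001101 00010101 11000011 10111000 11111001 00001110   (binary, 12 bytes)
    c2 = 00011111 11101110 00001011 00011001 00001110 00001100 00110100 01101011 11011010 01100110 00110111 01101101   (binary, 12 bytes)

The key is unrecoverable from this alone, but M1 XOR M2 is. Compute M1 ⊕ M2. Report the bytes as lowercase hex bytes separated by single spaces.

bd 78 c6 3f 4b ed 39 7e 19 de ce 63

c1 ⊕ c2 = (M1 ⊕ K) ⊕ (M2 ⊕ K) = M1 ⊕ M2 — the shared key cancels under XOR.
a2 XOR 1f = bd
96 XOR ee = 78
cd XOR 0b = c6
26 XOR 19 = 3f
45 XOR 0e = 4b
e1 XOR 0c = ed
0d XOR 34 = 39
15 XOR 6b = 7e
c3 XOR da = 19
b8 XOR 66 = de
f9 XOR 37 = ce
0e XOR 6d = 63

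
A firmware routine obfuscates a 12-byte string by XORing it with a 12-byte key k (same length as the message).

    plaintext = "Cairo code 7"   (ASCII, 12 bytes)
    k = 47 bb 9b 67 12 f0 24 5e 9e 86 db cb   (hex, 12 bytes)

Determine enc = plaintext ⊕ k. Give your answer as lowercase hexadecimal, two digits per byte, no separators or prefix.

43 ⊕ 47 = 04
61 ⊕ bb = da
69 ⊕ 9b = f2
72 ⊕ 67 = 15
6f ⊕ 12 = 7d
20 ⊕ f0 = d0
63 ⊕ 24 = 47
6f ⊕ 5e = 31
64 ⊕ 9e = fa
65 ⊕ 86 = e3
20 ⊕ db = fb
37 ⊕ cb = fc

04daf2157dd04731fae3fbfc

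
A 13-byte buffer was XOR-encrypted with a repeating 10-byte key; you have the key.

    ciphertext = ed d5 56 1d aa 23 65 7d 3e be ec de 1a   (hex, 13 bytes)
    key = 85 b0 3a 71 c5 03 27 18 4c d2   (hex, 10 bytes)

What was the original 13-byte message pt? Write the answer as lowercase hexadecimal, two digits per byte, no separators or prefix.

The 10-byte key repeats, so the effective keystream is 85 b0 3a 71 c5 03 27 18 4c d2 85 b0 3a.
byte 0: 237 XOR 133 = 104
byte 1: 213 XOR 176 = 101
byte 2:  86 XOR  58 = 108
byte 3:  29 XOR 113 = 108
byte 4: 170 XOR 197 = 111
byte 5:  35 XOR   3 =  32
byte 6: 101 XOR  39 =  66
byte 7: 125 XOR  24 = 101
byte 8:  62 XOR  76 = 114
byte 9: 190 XOR 210 = 108
byte 10: 236 XOR 133 = 105
byte 11: 222 XOR 176 = 110
byte 12:  26 XOR  58 =  32

68656c6c6f204265726c696e20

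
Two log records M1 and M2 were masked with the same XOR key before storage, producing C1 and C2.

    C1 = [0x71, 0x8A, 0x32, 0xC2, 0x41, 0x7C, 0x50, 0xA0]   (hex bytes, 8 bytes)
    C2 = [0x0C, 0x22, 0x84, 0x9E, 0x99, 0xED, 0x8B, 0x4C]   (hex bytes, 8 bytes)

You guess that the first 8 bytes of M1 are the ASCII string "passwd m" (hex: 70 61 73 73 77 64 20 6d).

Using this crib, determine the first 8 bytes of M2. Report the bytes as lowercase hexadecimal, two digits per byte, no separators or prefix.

0dc9c52faff5fb81

First, C1 ⊕ C2 = (M1 ⊕ K) ⊕ (M2 ⊕ K) = M1 ⊕ M2, so the key drops out. Then M2 = (M1 ⊕ M2) ⊕ M1 over the first 8 bytes.
byte 0: (71 ⊕ 0c) ⊕ 70 = 7d ⊕ 70 = 0d
byte 1: (8a ⊕ 22) ⊕ 61 = a8 ⊕ 61 = c9
byte 2: (32 ⊕ 84) ⊕ 73 = b6 ⊕ 73 = c5
byte 3: (c2 ⊕ 9e) ⊕ 73 = 5c ⊕ 73 = 2f
byte 4: (41 ⊕ 99) ⊕ 77 = d8 ⊕ 77 = af
byte 5: (7c ⊕ ed) ⊕ 64 = 91 ⊕ 64 = f5
byte 6: (50 ⊕ 8b) ⊕ 20 = db ⊕ 20 = fb
byte 7: (a0 ⊕ 4c) ⊕ 6d = ec ⊕ 6d = 81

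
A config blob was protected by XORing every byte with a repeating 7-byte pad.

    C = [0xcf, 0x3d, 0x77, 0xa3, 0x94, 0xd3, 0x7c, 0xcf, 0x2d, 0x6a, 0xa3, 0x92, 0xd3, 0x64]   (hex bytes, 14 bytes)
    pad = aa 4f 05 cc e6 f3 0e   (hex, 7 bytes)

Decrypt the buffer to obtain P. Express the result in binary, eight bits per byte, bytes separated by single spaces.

01100101 01110010 01110010 01101111 01110010 00100000 01110010 01100101 01100010 01101111 01101111 01110100 00100000 01101010

The 7-byte key repeats, so the effective keystream is aa 4f 05 cc e6 f3 0e aa 4f 05 cc e6 f3 0e.
byte 0: cf xor aa = 65
byte 1: 3d xor 4f = 72
byte 2: 77 xor 05 = 72
byte 3: a3 xor cc = 6f
byte 4: 94 xor e6 = 72
byte 5: d3 xor f3 = 20
byte 6: 7c xor 0e = 72
byte 7: cf xor aa = 65
byte 8: 2d xor 4f = 62
byte 9: 6a xor 05 = 6f
byte 10: a3 xor cc = 6f
byte 11: 92 xor e6 = 74
byte 12: d3 xor f3 = 20
byte 13: 64 xor 0e = 6a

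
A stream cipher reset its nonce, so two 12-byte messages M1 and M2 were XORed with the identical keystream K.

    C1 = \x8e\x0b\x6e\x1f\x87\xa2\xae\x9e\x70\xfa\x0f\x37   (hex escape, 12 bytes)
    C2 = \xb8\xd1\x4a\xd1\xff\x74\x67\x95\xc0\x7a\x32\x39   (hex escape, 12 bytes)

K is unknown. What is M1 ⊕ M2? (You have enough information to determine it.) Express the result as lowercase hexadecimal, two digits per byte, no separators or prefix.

C1 ⊕ C2 = (M1 ⊕ K) ⊕ (M2 ⊕ K) = M1 ⊕ M2 — the shared key cancels under XOR.
10001110 xor 10111000 = 00110110
00001011 xor 11010001 = 11011010
01101110 xor 01001010 = 00100100
00011111 xor 11010001 = 11001110
10000111 xor 11111111 = 01111000
10100010 xor 01110100 = 11010110
10101110 xor 01100111 = 11001001
10011110 xor 10010101 = 00001011
01110000 xor 11000000 = 10110000
11111010 xor 01111010 = 10000000
00001111 xor 00110010 = 00111101
00110111 xor 00111001 = 00001110

36da24ce78d6c90bb0803d0e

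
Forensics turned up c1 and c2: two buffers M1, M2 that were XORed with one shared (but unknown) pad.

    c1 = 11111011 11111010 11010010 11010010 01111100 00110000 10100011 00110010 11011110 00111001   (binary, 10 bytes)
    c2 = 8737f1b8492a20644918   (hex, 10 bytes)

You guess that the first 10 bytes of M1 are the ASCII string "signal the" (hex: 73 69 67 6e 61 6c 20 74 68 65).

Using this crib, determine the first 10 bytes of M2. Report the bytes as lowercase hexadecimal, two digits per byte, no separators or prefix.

0fa444045476a322ff44

First, c1 ⊕ c2 = (M1 ⊕ K) ⊕ (M2 ⊕ K) = M1 ⊕ M2, so the key drops out. Then M2 = (M1 ⊕ M2) ⊕ M1 over the first 10 bytes.
byte 0: (fb ^ 87) ^ 73 = 7c ^ 73 = 0f
byte 1: (fa ^ 37) ^ 69 = cd ^ 69 = a4
byte 2: (d2 ^ f1) ^ 67 = 23 ^ 67 = 44
byte 3: (d2 ^ b8) ^ 6e = 6a ^ 6e = 04
byte 4: (7c ^ 49) ^ 61 = 35 ^ 61 = 54
byte 5: (30 ^ 2a) ^ 6c = 1a ^ 6c = 76
byte 6: (a3 ^ 20) ^ 20 = 83 ^ 20 = a3
byte 7: (32 ^ 64) ^ 74 = 56 ^ 74 = 22
byte 8: (de ^ 49) ^ 68 = 97 ^ 68 = ff
byte 9: (39 ^ 18) ^ 65 = 21 ^ 65 = 44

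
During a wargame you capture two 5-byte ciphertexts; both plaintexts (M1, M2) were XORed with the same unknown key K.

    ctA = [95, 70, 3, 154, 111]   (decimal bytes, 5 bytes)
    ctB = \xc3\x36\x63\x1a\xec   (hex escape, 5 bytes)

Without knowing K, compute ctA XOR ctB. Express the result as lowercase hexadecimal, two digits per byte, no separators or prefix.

ctA ⊕ ctB = (M1 ⊕ K) ⊕ (M2 ⊕ K) = M1 ⊕ M2 — the shared key cancels under XOR.
5f ^ c3 = 9c
46 ^ 36 = 70
03 ^ 63 = 60
9a ^ 1a = 80
6f ^ ec = 83

9c70608083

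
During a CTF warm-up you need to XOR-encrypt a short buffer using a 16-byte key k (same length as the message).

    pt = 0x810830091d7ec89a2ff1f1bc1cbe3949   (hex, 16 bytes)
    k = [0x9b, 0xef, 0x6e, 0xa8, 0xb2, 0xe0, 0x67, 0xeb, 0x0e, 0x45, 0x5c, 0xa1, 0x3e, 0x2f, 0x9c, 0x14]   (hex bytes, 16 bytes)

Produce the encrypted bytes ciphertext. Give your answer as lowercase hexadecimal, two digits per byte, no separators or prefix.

1ae75ea1af9eaf7121b4ad1d2291a55d

XOR is its own inverse, so applying the key byte-wise gives the result directly.
81 ⊕ 9b = 1a
08 ⊕ ef = e7
30 ⊕ 6e = 5e
09 ⊕ a8 = a1
1d ⊕ b2 = af
7e ⊕ e0 = 9e
c8 ⊕ 67 = af
9a ⊕ eb = 71
2f ⊕ 0e = 21
f1 ⊕ 45 = b4
f1 ⊕ 5c = ad
bc ⊕ a1 = 1d
1c ⊕ 3e = 22
be ⊕ 2f = 91
39 ⊕ 9c = a5
49 ⊕ 14 = 5d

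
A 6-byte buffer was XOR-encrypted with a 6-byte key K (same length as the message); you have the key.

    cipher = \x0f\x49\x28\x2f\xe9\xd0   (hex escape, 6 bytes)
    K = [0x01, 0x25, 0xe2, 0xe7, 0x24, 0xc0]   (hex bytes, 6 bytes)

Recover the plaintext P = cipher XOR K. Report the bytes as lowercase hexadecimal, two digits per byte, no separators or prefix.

XOR is its own inverse, so applying the key byte-wise gives the result directly.
00001111 ^ 00000001 = 00001110
01001001 ^ 00100101 = 01101100
00101000 ^ 11100010 = 11001010
00101111 ^ 11100111 = 11001000
11101001 ^ 00100100 = 11001101
11010000 ^ 11000000 = 00010000

0e6ccac8cd10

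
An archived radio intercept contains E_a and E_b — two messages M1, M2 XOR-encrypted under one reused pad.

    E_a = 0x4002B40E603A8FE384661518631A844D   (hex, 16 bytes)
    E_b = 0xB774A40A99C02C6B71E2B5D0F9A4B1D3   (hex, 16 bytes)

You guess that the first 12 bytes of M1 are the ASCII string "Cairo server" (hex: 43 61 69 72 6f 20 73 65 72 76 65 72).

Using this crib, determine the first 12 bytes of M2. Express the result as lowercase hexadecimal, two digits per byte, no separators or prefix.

b417797696dad0ed87f2c5ba

First, E_a ⊕ E_b = (M1 ⊕ K) ⊕ (M2 ⊕ K) = M1 ⊕ M2, so the key drops out. Then M2 = (M1 ⊕ M2) ⊕ M1 over the first 12 bytes.
byte 0: (40 ^ b7) ^ 43 = f7 ^ 43 = b4
byte 1: (02 ^ 74) ^ 61 = 76 ^ 61 = 17
byte 2: (b4 ^ a4) ^ 69 = 10 ^ 69 = 79
byte 3: (0e ^ 0a) ^ 72 = 04 ^ 72 = 76
byte 4: (60 ^ 99) ^ 6f = f9 ^ 6f = 96
byte 5: (3a ^ c0) ^ 20 = fa ^ 20 = da
byte 6: (8f ^ 2c) ^ 73 = a3 ^ 73 = d0
byte 7: (e3 ^ 6b) ^ 65 = 88 ^ 65 = ed
byte 8: (84 ^ 71) ^ 72 = f5 ^ 72 = 87
byte 9: (66 ^ e2) ^ 76 = 84 ^ 76 = f2
byte 10: (15 ^ b5) ^ 65 = a0 ^ 65 = c5
byte 11: (18 ^ d0) ^ 72 = c8 ^ 72 = ba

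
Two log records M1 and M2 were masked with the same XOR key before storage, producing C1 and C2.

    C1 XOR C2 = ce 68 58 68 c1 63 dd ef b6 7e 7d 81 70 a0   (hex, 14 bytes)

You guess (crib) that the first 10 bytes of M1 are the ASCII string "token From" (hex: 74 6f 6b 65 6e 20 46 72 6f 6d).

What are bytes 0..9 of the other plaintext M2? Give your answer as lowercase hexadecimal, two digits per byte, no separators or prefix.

ba07330daf439b9dd913

Since C1 ⊕ C2 = M1 ⊕ M2, XORing with the guessed M1 bytes yields the corresponding M2 bytes: M2 = (C1 ⊕ C2) ⊕ M1.
byte 0: 206 xor 116 = 186
byte 1: 104 xor 111 =   7
byte 2:  88 xor 107 =  51
byte 3: 104 xor 101 =  13
byte 4: 193 xor 110 = 175
byte 5:  99 xor  32 =  67
byte 6: 221 xor  70 = 155
byte 7: 239 xor 114 = 157
byte 8: 182 xor 111 = 217
byte 9: 126 xor 109 =  19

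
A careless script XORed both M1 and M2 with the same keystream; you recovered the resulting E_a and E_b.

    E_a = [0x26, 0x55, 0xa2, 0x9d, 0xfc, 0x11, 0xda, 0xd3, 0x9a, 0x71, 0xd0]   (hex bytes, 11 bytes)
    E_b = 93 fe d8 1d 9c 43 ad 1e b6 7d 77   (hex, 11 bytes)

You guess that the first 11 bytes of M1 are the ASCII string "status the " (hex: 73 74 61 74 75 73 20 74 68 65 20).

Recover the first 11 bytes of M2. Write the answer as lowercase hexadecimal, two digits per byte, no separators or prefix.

c6df1bf4152157b9446987

First, E_a ⊕ E_b = (M1 ⊕ K) ⊕ (M2 ⊕ K) = M1 ⊕ M2, so the key drops out. Then M2 = (M1 ⊕ M2) ⊕ M1 over the first 11 bytes.
byte 0: (26 ^ 93) ^ 73 = b5 ^ 73 = c6
byte 1: (55 ^ fe) ^ 74 = ab ^ 74 = df
byte 2: (a2 ^ d8) ^ 61 = 7a ^ 61 = 1b
byte 3: (9d ^ 1d) ^ 74 = 80 ^ 74 = f4
byte 4: (fc ^ 9c) ^ 75 = 60 ^ 75 = 15
byte 5: (11 ^ 43) ^ 73 = 52 ^ 73 = 21
byte 6: (da ^ ad) ^ 20 = 77 ^ 20 = 57
byte 7: (d3 ^ 1e) ^ 74 = cd ^ 74 = b9
byte 8: (9a ^ b6) ^ 68 = 2c ^ 68 = 44
byte 9: (71 ^ 7d) ^ 65 = 0c ^ 65 = 69
byte 10: (d0 ^ 77) ^ 20 = a7 ^ 20 = 87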